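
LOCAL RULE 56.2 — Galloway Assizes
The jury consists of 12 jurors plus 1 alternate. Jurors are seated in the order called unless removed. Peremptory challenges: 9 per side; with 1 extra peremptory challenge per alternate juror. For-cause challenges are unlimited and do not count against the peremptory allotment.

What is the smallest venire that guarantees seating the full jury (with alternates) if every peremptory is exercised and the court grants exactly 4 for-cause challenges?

37

Seats to fill: 12 + 1 alternates = 13.
Peremptories: 9 + 1×1 = 10 per side × 2 sides = 20.
For-cause removals: 4.
Minimum venire: 13 + 20 + 4 = 37.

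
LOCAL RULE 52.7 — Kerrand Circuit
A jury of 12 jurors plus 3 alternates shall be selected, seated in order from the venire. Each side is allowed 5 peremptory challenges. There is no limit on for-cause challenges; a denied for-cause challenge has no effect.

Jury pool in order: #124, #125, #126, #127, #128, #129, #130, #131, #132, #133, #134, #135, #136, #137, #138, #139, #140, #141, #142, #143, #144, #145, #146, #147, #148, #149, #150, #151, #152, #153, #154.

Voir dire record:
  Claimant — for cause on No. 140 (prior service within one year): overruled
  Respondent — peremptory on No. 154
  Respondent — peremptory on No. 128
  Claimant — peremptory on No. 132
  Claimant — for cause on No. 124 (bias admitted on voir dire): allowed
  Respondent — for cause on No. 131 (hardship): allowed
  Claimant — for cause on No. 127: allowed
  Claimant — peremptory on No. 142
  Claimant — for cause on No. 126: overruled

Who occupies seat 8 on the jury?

Removed: #124, #127, #128, #131, #132, #142, #154. (#126, #140 stay — for-cause denied.)
Filling seats in venire order through position 8: #125, #126, #129, #130, #133, #134, #135, #136.
So seat 8 is #136.

136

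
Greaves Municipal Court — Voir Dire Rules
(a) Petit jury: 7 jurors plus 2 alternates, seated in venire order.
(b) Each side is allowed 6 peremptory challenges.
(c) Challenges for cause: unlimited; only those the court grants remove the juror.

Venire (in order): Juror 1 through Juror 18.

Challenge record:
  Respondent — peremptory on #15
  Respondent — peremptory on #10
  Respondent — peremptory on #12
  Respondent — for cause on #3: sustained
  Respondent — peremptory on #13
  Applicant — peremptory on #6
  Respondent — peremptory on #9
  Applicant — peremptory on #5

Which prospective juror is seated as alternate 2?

Removed: #3, #5, #6, #9, #10, #12, #13, #15.
Seating in order: seats 1–7 → #1, #2, #4, #7, #8, #11, #14; alternates → #16, #17.
So alternate 2 is #17.

17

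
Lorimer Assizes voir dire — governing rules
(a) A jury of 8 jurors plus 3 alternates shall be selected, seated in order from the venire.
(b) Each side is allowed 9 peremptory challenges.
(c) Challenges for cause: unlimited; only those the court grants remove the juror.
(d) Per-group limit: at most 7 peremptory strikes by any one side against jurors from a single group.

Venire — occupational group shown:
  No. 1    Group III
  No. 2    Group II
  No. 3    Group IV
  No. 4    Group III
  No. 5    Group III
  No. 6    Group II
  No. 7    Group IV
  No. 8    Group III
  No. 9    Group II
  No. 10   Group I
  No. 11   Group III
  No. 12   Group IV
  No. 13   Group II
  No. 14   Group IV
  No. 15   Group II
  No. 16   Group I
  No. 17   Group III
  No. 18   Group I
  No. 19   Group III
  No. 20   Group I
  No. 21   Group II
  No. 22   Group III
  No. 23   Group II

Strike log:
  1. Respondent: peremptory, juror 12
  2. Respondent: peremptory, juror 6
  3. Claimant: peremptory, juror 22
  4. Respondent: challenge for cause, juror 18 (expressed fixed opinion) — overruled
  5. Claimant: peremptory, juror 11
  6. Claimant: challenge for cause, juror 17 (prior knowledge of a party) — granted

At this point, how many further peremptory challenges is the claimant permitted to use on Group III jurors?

5

Claimant peremptories so far: #22, #11 — 2 of 9 used, 7 left overall.
Against Group III: #22, #11 — 2 used; per-group cap 7 leaves 5.
Binding limit: min(7, 5) = 5.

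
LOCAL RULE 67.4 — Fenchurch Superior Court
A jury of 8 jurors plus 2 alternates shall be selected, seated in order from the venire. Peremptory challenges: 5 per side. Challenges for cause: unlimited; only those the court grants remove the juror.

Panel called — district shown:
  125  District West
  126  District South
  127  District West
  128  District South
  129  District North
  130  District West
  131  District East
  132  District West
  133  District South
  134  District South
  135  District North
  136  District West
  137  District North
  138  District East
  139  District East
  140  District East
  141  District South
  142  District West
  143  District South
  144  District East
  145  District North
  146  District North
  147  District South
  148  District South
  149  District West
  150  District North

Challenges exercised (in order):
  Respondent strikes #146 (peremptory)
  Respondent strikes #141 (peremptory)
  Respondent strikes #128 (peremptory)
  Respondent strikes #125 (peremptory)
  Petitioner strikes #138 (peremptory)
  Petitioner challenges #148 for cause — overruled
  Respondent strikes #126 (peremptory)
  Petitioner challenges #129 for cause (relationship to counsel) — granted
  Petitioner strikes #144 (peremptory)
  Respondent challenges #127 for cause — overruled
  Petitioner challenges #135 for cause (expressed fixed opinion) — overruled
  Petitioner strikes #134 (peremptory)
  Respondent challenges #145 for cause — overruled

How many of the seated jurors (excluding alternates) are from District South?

1

Removed: #125, #126, #128, #129, #134, #138, #141, #144, #146.
Seated jurors 1–8: #127, #130, #131, #132, #133, #135, #136, #137 (alternates #139, #140 not counted).
Of those, in District South: #133 → 1.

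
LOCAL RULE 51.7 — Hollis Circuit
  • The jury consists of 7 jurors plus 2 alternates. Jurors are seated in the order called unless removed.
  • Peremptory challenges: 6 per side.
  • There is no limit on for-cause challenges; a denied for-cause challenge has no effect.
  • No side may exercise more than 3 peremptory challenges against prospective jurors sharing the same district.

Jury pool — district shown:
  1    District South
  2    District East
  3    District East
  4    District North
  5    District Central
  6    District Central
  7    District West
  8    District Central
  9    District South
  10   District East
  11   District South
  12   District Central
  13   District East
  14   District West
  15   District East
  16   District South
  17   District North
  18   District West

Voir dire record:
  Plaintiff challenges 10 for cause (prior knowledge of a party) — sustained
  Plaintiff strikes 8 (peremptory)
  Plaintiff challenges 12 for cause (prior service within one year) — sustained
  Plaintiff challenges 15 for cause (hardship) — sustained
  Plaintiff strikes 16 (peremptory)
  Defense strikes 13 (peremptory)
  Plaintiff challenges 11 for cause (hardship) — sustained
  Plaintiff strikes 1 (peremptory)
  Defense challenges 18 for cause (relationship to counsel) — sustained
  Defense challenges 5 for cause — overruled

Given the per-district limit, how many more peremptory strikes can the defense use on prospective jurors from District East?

Defense peremptories so far: #13 — 1 of 6 used, 5 left overall.
Against District East: #13 — 1 used; per-district cap 3 leaves 2.
Binding limit: min(5, 2) = 2.

2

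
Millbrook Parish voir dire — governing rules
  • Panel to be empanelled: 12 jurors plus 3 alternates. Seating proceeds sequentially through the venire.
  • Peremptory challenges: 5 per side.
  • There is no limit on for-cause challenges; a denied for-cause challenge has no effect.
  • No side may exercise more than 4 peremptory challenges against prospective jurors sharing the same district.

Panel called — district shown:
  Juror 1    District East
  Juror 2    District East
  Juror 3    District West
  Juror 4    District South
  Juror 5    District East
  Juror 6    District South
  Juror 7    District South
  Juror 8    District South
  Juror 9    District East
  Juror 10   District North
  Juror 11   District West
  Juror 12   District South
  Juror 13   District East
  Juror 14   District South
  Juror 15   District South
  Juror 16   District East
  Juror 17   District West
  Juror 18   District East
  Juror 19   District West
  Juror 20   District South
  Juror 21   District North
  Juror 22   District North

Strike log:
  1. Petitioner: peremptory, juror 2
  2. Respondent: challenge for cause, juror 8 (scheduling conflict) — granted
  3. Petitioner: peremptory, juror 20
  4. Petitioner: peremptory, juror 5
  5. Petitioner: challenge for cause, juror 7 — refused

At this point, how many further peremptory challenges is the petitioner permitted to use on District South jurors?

2

Petitioner peremptories so far: #2, #20, #5 — 3 of 5 used, 2 left overall.
Against District South: #20 — 1 used; per-district cap 4 leaves 3.
Binding limit: min(2, 3) = 2.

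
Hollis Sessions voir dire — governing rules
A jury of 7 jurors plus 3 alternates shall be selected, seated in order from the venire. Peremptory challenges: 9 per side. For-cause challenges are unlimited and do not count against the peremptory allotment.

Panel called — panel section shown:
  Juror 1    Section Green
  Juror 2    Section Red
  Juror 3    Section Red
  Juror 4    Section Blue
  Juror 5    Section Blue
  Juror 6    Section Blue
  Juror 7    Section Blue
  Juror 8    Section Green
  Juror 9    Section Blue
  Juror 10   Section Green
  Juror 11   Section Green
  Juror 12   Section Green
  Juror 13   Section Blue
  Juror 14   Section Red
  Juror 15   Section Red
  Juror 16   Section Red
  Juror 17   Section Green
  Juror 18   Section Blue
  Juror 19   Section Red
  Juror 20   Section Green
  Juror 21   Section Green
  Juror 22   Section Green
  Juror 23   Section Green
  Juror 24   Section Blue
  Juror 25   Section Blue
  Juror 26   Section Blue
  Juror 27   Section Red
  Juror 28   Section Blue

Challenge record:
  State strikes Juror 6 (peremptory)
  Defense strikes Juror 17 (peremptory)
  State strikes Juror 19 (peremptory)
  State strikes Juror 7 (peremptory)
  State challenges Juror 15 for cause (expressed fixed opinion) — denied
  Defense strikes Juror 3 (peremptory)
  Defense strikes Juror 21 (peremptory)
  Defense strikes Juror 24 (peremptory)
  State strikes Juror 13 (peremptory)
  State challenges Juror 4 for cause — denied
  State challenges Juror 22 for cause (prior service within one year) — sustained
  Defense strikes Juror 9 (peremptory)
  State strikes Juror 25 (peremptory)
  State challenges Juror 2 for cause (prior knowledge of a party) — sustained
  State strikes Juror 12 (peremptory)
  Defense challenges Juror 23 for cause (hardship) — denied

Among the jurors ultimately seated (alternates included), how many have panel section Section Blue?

3

Removed: #2, #3, #6, #7, #9, #12, #13, #17, #19, #21, #22, #24, #25.
Seated (10 incl. alternates): #1, #4, #5, #8, #10, #11, #14, #15, #16, #18.
Of those, in Section Blue: #4, #5, #18 → 3.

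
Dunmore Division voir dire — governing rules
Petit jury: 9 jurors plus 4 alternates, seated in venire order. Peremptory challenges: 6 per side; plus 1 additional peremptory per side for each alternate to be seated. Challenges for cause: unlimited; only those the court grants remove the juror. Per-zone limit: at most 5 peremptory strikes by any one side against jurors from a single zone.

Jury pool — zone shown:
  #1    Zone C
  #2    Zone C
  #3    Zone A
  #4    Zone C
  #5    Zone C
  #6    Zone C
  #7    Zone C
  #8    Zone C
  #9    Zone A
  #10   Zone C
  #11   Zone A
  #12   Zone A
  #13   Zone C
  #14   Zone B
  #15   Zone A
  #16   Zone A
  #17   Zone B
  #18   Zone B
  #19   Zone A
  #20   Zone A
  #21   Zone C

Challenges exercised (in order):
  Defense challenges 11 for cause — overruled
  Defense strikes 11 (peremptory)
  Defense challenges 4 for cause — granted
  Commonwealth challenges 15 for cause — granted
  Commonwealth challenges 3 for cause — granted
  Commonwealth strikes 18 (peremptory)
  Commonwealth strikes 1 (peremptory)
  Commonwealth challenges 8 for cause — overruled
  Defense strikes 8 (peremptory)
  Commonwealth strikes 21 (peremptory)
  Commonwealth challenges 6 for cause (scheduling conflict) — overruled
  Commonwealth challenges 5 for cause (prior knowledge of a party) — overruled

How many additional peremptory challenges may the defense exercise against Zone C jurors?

Defense peremptories so far: #11, #8 — 2 of 10 used, 8 left overall.
Against Zone C: #8 — 1 used; per-zone cap 5 leaves 4.
Binding limit: min(8, 4) = 4.

4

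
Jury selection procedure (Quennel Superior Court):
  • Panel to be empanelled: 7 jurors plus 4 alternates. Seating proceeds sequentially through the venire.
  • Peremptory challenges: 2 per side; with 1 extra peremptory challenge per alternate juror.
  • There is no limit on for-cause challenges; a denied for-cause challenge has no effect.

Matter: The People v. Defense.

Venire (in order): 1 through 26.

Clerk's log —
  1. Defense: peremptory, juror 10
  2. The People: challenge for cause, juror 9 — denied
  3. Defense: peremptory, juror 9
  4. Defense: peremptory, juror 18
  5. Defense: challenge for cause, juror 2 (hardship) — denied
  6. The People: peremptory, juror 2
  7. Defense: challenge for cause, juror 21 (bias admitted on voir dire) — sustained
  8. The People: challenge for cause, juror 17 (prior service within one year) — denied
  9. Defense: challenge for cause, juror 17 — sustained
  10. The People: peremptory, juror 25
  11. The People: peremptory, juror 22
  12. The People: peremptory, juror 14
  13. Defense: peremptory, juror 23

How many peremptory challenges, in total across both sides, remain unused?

4

The People allotment: 2 base + 1 × 4 alternates = 6. Defense allotment: 2 base + 1 × 4 alternates = 6.
The People peremptories used: #2, #25, #22, #14 — 4 (for-cause on #9, #17 don't count).
Defense peremptories used: #10, #9, #18, #23 — 4 (for-cause on #2, #21, #17 don't count).
Remaining: (6 − 4) + (6 − 4) = 4.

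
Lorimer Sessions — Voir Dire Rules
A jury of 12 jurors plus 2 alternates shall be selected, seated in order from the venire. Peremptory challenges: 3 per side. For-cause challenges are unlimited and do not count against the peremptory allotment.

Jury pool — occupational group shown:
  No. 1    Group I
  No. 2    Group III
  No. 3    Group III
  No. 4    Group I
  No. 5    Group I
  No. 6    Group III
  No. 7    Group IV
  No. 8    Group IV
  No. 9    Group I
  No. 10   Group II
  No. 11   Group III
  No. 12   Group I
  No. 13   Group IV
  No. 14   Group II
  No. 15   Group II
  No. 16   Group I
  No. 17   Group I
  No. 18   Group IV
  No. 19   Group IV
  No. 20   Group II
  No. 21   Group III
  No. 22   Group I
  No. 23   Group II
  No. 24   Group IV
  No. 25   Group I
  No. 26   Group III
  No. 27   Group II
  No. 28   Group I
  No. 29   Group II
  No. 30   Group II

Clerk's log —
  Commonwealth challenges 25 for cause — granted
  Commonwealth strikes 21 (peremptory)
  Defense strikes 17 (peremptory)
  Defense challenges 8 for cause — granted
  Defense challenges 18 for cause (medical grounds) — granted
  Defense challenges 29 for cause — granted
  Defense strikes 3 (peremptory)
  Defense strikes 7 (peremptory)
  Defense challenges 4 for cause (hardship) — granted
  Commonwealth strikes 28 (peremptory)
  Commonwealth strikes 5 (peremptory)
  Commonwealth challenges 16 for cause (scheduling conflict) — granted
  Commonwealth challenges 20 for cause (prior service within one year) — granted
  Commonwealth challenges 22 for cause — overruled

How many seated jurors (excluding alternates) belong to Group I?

4

Removed: #3, #4, #5, #7, #8, #16, #17, #18, #20, #21, #25, #28, #29.
Seated jurors 1–12: #1, #2, #6, #9, #10, #11, #12, #13, #14, #15, #19, #22 (alternates #23, #24 not counted).
Of those, in Group I: #1, #9, #12, #22 → 4.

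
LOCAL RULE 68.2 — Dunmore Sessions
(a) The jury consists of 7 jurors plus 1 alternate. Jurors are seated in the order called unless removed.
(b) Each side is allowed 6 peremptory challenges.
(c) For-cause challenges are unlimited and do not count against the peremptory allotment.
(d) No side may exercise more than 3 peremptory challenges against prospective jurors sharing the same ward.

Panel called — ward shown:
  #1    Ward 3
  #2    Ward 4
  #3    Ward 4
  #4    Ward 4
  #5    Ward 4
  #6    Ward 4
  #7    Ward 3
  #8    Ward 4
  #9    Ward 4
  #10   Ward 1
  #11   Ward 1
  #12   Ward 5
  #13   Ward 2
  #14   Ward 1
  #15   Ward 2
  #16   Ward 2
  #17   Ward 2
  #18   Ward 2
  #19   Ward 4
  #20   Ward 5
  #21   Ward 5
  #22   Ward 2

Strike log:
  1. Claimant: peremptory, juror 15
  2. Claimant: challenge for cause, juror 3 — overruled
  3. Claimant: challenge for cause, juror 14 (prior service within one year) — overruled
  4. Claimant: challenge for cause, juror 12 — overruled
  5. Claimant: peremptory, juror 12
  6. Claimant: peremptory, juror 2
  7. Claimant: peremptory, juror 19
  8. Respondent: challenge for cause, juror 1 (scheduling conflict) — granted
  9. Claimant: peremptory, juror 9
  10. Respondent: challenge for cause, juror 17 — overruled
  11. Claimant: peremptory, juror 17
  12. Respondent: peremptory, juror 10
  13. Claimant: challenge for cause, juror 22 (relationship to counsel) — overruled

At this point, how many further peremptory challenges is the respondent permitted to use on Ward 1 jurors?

2

Respondent peremptories so far: #10 — 1 of 6 used, 5 left overall.
Against Ward 1: #10 — 1 used; per-ward cap 3 leaves 2.
Binding limit: min(5, 2) = 2.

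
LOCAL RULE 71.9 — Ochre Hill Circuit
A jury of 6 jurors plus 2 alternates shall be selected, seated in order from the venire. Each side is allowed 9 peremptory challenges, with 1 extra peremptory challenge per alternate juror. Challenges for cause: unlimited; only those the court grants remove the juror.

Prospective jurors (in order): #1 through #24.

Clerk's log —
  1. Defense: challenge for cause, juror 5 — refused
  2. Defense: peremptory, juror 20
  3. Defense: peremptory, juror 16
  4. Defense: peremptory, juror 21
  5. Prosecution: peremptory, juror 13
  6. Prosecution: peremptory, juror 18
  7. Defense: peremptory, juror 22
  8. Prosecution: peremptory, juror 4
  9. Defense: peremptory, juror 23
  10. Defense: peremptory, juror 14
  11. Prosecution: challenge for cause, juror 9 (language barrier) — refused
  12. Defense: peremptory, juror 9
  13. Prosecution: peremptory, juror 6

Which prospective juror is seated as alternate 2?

11

Removed: #4, #6, #9, #13, #14, #16, #18, #20, #21, #22, #23. (#5 stays — for-cause denied.)
Seating in order: seats 1–6 → #1, #2, #3, #5, #7, #8; alternates → #10, #11.
So alternate 2 is #11.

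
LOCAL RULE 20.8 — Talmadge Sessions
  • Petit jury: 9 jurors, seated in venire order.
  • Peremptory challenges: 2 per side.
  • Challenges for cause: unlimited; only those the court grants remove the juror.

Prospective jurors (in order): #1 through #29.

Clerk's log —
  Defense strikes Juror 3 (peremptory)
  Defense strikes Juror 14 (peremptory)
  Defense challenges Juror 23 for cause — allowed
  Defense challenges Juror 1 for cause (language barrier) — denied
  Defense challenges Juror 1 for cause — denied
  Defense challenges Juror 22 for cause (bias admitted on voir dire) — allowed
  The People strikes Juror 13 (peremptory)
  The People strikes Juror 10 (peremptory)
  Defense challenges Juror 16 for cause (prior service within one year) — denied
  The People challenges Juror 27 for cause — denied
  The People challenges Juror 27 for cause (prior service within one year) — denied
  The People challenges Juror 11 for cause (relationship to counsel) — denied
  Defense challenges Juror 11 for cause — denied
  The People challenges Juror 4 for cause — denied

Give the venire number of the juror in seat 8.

Removed: #3, #10, #13, #14, #22, #23. (#1, #4, #11, #16, #27 stay — for-cause denied.)
Seating in order: seats 1–9 → #1, #2, #4, #5, #6, #7, #8, #9, #11.
So seat 8 is #9.

9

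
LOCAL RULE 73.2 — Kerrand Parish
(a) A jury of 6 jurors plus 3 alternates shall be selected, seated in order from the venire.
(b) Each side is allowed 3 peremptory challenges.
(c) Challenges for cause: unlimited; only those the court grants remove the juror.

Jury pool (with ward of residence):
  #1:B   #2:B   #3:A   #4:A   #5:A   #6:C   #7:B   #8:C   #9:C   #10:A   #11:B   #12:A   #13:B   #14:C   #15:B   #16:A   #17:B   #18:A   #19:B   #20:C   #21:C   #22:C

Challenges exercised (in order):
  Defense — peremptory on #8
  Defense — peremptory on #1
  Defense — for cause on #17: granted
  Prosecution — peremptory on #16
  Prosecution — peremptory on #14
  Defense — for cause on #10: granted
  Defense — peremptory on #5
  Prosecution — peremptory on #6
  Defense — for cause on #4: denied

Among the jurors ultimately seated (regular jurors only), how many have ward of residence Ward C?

Removed: #1, #5, #6, #8, #10, #14, #16, #17.
Seated jurors 1–6: #2, #3, #4, #7, #9, #11 (alternates #12, #13, #15 not counted).
Of those, in Ward C: #9 → 1.

1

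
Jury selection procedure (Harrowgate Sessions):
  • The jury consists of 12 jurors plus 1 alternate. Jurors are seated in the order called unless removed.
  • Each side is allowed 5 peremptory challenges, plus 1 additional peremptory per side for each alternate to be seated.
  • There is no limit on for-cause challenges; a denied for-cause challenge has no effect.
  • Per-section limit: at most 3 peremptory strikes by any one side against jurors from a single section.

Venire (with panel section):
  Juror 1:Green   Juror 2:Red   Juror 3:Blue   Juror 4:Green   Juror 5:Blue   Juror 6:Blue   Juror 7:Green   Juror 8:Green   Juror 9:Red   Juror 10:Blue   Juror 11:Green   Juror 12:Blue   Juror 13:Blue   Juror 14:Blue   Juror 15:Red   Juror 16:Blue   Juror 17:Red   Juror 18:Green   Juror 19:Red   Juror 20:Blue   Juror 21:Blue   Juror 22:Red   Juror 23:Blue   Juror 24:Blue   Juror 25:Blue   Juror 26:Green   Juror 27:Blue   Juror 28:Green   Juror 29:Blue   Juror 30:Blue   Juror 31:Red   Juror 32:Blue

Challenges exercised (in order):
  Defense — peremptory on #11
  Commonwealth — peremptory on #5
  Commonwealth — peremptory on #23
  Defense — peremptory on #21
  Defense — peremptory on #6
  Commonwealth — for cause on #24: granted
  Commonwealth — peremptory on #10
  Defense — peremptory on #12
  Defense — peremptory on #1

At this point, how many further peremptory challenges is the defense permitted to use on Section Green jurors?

1

Defense peremptories so far: #11, #21, #6, #12, #1 — 5 of 6 used, 1 left overall.
Against Section Green: #11, #1 — 2 used; per-section cap 3 leaves 1.
Binding limit: min(1, 1) = 1.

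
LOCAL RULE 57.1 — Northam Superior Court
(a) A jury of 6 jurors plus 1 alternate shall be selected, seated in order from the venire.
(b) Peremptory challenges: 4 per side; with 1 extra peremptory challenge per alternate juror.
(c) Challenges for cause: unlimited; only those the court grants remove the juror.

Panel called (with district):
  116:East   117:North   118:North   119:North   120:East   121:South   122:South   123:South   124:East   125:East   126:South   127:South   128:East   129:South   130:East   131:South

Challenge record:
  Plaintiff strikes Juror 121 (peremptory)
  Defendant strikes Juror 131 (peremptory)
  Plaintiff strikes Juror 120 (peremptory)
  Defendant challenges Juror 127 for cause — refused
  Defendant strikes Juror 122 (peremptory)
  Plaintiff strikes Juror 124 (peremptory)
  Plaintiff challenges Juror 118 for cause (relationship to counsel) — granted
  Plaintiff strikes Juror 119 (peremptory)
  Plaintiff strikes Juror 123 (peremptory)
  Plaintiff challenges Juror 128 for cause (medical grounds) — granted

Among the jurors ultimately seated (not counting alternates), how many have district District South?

Removed: #118, #119, #120, #121, #122, #123, #124, #128, #131.
Seated jurors 1–6: #116, #117, #125, #126, #127, #129 (alternates #130 not counted).
Of those, in District South: #126, #127, #129 → 3.

3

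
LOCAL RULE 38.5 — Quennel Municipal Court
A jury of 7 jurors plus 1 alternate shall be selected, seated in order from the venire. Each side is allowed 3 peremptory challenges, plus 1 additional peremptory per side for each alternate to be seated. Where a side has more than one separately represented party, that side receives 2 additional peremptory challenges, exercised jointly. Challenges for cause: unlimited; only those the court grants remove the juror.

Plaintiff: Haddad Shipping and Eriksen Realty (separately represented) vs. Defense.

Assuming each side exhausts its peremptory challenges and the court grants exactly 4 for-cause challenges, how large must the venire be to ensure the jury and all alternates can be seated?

22

Seats to fill: 7 + 1 alternates = 8.
Peremptories — Plaintiff: 3 + 1×1 + 2 = 6; Defense: 3 + 1×1 = 4; total 10.
For-cause removals: 4.
Minimum venire: 8 + 10 + 4 = 22.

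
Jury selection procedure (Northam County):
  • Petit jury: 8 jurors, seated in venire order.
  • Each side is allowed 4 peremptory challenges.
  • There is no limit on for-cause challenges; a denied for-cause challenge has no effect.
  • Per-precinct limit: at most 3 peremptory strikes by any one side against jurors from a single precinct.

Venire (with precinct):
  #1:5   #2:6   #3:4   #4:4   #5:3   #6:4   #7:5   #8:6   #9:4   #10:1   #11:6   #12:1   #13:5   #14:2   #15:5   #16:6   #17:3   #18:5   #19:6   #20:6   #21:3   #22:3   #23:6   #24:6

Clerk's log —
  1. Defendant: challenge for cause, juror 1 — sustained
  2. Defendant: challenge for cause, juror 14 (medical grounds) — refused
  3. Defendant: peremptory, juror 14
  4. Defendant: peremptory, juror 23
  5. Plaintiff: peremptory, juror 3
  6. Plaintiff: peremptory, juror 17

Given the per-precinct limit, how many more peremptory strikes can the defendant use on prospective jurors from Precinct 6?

2

Defendant peremptories so far: #14, #23 — 2 of 4 used, 2 left overall.
Against Precinct 6: #23 — 1 used; per-precinct cap 3 leaves 2.
Binding limit: min(2, 2) = 2.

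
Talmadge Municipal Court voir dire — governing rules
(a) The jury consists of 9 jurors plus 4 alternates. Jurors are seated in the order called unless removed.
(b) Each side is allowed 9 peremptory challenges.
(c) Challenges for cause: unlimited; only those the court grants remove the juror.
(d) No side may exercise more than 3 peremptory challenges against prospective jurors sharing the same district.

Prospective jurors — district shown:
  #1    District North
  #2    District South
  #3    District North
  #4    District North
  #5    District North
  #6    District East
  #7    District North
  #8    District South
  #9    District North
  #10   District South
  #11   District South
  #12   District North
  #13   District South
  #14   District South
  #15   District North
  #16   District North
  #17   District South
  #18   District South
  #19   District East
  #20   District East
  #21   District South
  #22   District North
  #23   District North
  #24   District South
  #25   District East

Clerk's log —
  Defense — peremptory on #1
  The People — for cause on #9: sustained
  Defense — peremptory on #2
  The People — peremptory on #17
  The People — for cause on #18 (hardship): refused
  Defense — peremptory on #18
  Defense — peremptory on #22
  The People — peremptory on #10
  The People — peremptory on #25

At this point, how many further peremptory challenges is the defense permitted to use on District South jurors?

Defense peremptories so far: #1, #2, #18, #22 — 4 of 9 used, 5 left overall.
Against District South: #2, #18 — 2 used; per-district cap 3 leaves 1.
Binding limit: min(5, 1) = 1.

1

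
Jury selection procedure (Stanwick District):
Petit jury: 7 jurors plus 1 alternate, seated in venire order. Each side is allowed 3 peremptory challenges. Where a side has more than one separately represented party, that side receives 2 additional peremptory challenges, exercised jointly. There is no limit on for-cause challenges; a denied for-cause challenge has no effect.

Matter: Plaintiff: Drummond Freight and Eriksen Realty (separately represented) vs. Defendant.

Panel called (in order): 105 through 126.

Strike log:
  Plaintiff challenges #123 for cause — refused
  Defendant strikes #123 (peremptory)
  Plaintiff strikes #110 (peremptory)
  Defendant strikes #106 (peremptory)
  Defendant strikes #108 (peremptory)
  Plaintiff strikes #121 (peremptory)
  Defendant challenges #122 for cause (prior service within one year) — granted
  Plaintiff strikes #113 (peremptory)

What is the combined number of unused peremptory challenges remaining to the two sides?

2

Plaintiff allotment: 3 base + 2 multi-party = 5. Defendant allotment: 3.
Plaintiff peremptories used: #110, #121, #113 — 3 (the for-cause on #123 doesn't count).
Defendant peremptories used: #123, #106, #108 — 3 (the for-cause on #122 doesn't count).
Remaining: (5 − 3) + (3 − 3) = 2.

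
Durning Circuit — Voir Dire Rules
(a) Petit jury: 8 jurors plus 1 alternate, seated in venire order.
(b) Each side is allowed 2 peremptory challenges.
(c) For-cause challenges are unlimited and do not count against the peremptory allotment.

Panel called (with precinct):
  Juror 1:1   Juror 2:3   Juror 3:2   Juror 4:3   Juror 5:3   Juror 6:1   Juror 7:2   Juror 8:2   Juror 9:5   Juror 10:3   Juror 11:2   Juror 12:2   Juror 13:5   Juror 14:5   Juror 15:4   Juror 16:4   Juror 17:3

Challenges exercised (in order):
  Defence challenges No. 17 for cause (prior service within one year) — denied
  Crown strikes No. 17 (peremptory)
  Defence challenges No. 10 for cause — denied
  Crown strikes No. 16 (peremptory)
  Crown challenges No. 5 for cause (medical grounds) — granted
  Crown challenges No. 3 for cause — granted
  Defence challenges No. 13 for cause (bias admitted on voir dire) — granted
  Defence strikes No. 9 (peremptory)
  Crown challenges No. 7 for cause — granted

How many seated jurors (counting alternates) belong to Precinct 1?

Removed: #3, #5, #7, #9, #13, #16, #17.
Seated (9 incl. alternates): #1, #2, #4, #6, #8, #10, #11, #12, #14.
Of those, in Precinct 1: #1, #6 → 2.

2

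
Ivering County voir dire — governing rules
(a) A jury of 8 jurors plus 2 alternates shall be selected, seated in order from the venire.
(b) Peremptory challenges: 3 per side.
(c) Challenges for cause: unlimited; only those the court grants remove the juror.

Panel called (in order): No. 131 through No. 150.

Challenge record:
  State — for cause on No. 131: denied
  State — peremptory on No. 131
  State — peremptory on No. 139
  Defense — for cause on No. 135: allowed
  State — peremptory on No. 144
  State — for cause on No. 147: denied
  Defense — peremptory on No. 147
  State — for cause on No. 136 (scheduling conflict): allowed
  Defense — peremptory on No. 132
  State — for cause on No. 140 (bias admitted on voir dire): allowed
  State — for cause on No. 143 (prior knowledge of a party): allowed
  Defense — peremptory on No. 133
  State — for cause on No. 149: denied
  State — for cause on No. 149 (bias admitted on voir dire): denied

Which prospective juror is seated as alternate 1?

149

Removed: #131, #132, #133, #135, #136, #139, #140, #143, #144, #147. (#149 stays — for-cause denied.)
Seating in order: seats 1–8 → #134, #137, #138, #141, #142, #145, #146, #148; alternates → #149, #150.
So alternate 1 is #149.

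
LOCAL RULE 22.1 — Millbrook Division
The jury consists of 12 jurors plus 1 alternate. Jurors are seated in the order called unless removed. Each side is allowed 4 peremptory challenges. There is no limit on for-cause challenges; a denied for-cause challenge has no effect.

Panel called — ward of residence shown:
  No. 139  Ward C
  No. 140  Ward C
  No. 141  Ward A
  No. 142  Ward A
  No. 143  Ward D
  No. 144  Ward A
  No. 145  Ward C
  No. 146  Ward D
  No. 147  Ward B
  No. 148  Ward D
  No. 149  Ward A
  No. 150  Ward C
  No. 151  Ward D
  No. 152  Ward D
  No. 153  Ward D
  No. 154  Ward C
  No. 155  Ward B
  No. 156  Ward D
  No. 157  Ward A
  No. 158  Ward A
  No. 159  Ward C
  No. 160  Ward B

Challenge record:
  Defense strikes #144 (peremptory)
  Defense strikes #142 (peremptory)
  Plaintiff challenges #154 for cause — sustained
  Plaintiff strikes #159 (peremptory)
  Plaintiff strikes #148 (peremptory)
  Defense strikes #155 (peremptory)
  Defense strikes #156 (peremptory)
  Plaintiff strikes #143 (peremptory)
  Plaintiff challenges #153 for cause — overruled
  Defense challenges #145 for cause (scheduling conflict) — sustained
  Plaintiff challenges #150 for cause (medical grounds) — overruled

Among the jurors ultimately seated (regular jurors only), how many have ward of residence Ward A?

Removed: #142, #143, #144, #145, #148, #154, #155, #156, #159.
Seated jurors 1–12: #139, #140, #141, #146, #147, #149, #150, #151, #152, #153, #157, #158 (alternates #160 not counted).
Of those, in Ward A: #141, #149, #157, #158 → 4.

4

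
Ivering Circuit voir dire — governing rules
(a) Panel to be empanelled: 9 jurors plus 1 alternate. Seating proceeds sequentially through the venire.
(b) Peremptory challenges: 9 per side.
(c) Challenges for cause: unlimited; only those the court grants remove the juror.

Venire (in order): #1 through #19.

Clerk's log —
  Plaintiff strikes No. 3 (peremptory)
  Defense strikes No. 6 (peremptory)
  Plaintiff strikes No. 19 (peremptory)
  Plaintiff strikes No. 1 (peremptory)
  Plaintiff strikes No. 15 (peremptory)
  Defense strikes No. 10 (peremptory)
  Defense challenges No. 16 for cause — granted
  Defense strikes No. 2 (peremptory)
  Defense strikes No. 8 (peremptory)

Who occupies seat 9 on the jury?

17

Removed: #1, #2, #3, #6, #8, #10, #15, #16, #19.
Seating in order: seats 1–9 → #4, #5, #7, #9, #11, #12, #13, #14, #17; alternates → #18.
So seat 9 is #17.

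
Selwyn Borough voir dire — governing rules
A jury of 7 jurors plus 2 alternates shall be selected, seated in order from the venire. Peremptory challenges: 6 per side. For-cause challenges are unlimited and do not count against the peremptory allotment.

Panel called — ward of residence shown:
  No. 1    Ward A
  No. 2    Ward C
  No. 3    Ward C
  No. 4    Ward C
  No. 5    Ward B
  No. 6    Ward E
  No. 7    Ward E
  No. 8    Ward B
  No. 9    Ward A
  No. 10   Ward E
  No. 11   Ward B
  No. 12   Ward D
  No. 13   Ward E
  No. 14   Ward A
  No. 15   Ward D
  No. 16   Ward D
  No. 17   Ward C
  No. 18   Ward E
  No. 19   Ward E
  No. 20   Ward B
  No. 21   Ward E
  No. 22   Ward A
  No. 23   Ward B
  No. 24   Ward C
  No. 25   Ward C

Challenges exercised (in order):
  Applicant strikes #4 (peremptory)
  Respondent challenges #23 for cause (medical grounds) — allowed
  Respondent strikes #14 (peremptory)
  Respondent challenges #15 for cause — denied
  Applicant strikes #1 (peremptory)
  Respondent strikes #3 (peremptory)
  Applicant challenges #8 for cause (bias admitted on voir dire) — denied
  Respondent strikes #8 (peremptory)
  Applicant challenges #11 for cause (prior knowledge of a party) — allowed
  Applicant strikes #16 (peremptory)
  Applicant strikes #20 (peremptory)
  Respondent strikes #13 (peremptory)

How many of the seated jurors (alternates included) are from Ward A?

1

Removed: #1, #3, #4, #8, #11, #13, #14, #16, #20, #23.
Seated (9 incl. alternates): #2, #5, #6, #7, #9, #10, #12, #15, #17.
Of those, in Ward A: #9 → 1.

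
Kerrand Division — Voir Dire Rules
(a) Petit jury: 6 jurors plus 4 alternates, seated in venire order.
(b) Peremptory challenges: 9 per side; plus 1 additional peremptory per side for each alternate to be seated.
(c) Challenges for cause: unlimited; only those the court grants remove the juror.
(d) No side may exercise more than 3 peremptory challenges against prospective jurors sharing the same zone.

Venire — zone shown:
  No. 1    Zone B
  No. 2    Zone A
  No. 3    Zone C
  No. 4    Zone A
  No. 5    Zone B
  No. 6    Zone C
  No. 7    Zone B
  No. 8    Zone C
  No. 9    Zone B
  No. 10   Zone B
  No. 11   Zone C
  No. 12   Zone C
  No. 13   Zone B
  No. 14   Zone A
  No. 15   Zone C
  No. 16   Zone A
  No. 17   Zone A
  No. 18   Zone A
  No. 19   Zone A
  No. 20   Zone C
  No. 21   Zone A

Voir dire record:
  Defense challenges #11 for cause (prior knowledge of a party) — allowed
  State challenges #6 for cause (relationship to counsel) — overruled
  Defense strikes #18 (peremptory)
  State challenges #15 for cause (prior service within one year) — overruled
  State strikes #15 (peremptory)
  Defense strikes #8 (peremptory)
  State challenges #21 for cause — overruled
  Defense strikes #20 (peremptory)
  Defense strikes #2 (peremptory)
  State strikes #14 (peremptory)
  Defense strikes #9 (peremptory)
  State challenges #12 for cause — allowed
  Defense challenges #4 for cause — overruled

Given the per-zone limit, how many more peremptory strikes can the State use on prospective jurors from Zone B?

3

State peremptories so far: #15, #14 — 2 of 13 used, 11 left overall.
Against Zone B: none yet — per-zone cap 3 leaves 3.
Binding limit: min(11, 3) = 3.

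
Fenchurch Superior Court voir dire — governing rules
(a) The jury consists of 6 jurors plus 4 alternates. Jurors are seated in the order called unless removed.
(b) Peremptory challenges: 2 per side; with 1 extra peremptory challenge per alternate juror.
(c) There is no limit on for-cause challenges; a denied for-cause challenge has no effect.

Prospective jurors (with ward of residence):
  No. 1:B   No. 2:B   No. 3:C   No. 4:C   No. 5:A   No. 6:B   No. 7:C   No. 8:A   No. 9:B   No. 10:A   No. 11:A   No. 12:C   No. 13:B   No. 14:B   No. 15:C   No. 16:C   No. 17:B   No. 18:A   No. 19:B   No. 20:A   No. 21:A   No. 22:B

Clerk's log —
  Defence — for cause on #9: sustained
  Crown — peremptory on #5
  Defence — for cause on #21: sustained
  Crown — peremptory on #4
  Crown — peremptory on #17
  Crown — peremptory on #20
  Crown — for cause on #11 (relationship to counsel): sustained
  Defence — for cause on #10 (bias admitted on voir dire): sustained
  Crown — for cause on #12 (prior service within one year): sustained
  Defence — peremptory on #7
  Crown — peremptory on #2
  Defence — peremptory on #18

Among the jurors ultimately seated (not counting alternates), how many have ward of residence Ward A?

1

Removed: #2, #4, #5, #7, #9, #10, #11, #12, #17, #18, #20, #21.
Seated jurors 1–6: #1, #3, #6, #8, #13, #14 (alternates #15, #16, #19, #22 not counted).
Of those, in Ward A: #8 → 1.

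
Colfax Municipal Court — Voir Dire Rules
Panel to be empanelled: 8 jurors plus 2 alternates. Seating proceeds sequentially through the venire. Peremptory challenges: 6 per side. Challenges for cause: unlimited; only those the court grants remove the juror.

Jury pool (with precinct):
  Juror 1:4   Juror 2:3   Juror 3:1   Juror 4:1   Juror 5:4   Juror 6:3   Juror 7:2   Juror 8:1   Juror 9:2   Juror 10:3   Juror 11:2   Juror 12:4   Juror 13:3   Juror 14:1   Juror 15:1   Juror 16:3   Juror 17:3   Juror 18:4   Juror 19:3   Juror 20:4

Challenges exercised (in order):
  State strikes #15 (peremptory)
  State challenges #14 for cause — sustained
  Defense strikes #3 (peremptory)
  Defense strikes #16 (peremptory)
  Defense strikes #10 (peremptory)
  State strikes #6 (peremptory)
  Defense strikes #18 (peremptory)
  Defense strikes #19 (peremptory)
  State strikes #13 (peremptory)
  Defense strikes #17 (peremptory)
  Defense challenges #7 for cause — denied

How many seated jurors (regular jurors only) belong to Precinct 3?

1

Removed: #3, #6, #10, #13, #14, #15, #16, #17, #18, #19.
Seated jurors 1–8: #1, #2, #4, #5, #7, #8, #9, #11 (alternates #12, #20 not counted).
Of those, in Precinct 3: #2 → 1.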